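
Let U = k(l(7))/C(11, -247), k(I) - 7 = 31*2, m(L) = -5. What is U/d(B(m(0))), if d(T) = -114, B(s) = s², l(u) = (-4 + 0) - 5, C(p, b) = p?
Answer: -23/418 ≈ -0.055024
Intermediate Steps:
l(u) = -9 (l(u) = -4 - 5 = -9)
k(I) = 69 (k(I) = 7 + 31*2 = 7 + 62 = 69)
U = 69/11 ≈ 6.2727
U/d(B(m(0))) = (69/11)/(-114) = (69/11)*(-1/114) = -23/418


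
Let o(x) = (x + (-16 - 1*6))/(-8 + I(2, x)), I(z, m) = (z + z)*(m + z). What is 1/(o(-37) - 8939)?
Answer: -148/1322913 ≈ -0.00011187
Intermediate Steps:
I(z, m) = 2*z*(m + z) (I(z, m) = (2*z)*(m + z) = 2*z*(m + z))
o(x) = (-22 + x)/(4*x) (o(x) = (x + (-16 - 1*6))/(-8 + 2*2*(x + 2)) = (x + (-16 - 6))/(-8 + 2*2*(2 + x)) = (x - 22)/(-8 + (8 + 4*x)) = (-22 + x)/((4*x)) = (-22 + x)*(1/(4*x)) = (-22 + x)/(4*x))
1/(o(-37) - 8939) = 1/((1/4)*(-22 - 37)/(-37) - 8939) = 1/((1/4)*(-1/37)*(-59) - 8939) = 1/(59/148 - 8939) = 1/(-1322913/148) = -148/1322913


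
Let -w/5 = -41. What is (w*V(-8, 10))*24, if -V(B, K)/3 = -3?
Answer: 44280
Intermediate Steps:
w = 205 (w = -5*(-41) = 205)
V(B, K) = 9 (V(B, K) = -3*(-3) = 9)
(w*V(-8, 10))*24 = (205*9)*24 = 1845*24 = 44280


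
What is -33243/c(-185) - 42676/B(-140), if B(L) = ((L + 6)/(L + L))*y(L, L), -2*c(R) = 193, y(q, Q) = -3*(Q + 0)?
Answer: 5127218/38793 ≈ 132.17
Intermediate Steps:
y(q, Q) = -3*Q
c(R) = -193/2 (c(R) = -½*193 = -193/2)
B(L) = -9 - 3*L/2 (B(L) = ((L + 6)/(L + L))*(-3*L) = ((6 + L)/((2*L)))*(-3*L) = ((6 + L)*(1/(2*L)))*(-3*L) = ((6 + L)/(2*L))*(-3*L) = -9 - 3*L/2)
-33243/c(-185) - 42676/B(-140) = -33243/(-193/2) - 42676/(-9 - 3/2*(-140)) = -33243*(-2/193) - 42676/(-9 + 210) = 66486/193 - 42676/201 = 5127218/38793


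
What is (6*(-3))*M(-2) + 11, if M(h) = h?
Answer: 47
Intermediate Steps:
(6*(-3))*M(-2) + 11 = (6*(-3))*(-2) + 11 = -18*(-2) + 11 = 36 + 11 = 47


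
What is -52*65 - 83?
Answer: -3463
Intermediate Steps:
-52*65 - 83 = -3380 - 83 = -3463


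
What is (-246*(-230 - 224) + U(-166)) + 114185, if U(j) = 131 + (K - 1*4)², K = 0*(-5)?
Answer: 226016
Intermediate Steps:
K = 0
U(j) = 147 (U(j) = 131 + (0 - 1*4)² = 131 + (0 - 4)² = 131 + (-4)² = 131 + 16 = 147)
(-246*(-230 - 224) + U(-166)) + 114185 = (-246*(-230 - 224) + 147) + 114185 = (-246*(-454) + 147) + 114185 = (111684 + 147) + 114185 = 111831 + 114185 = 226016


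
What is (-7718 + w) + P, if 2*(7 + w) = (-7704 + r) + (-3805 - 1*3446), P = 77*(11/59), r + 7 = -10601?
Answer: -2418073/118 ≈ -20492.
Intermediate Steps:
r = -10608 (r = -7 - 10601 = -10608)
P = 847/59 (P = 77*(11*(1/59)) = 77*(11/59) = 847/59 ≈ 14.356)
w = -25577/2 (w = -7 + ((-7704 - 10608) + (-3805 - 1*3446))/2 = -7 + (-18312 + (-3805 - 3446))/2 = -7 + (-18312 - 7251)/2 = -7 + (½)*(-25563) = -7 - 25563/2 = -25577/2 ≈ -12789.)
(-7718 + w) + P = (-7718 - 25577/2) + 847/59 = -41013/2 + 847/59 = -2418073/118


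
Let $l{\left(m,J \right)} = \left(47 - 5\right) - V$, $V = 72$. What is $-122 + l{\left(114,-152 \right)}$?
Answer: $-152$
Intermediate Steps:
$l{\left(m,J \right)} = -30$ ($l{\left(m,J \right)} = \left(47 - 5\right) - 72 = 42 - 72 = -30$)
$-122 + l{\left(114,-152 \right)} = -122 - 30 = -152$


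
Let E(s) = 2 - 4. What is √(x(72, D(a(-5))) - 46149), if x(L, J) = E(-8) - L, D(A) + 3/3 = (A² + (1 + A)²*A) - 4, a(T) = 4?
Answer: I*√46223 ≈ 215.0*I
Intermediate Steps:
E(s) = -2
D(A) = -5 + A² + A*(1 + A)² (D(A) = -1 + ((A² + (1 + A)²*A) - 4) = -1 + ((A² + A*(1 + A)²) - 4) = -1 + (-4 + A² + A*(1 + A)²) = -5 + A² + A*(1 + A)²)
x(L, J) = -2 - L
√(x(72, D(a(-5))) - 46149) = √((-2 - 1*72) - 46149) = √((-2 - 72) - 46149) = √(-74 - 46149) = √(-46223) = I*√46223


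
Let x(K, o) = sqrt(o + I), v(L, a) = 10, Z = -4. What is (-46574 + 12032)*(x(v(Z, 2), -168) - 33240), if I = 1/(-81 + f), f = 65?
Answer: 1148176080 - 17271*I*sqrt(2689)/2 ≈ 1.1482e+9 - 4.478e+5*I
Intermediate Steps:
I = -1/16 (I = 1/(-81 + 65) = 1/(-16) = -1/16 ≈ -0.062500)
x(K, o) = sqrt(-1/16 + o) (x(K, o) = sqrt(o - 1/16) = sqrt(-1/16 + o))
(-46574 + 12032)*(x(v(Z, 2), -168) - 33240) = (-46574 + 12032)*(sqrt(-1 + 16*(-168))/4 - 33240) = -34542*(sqrt(-1 - 2688)/4 - 33240) = -34542*(sqrt(-2689)/4 - 33240) = -34542*((I*sqrt(2689))/4 - 33240) = -34542*(I*sqrt(2689)/4 - 33240) = -34542*(-33240 + I*sqrt(2689)/4) = 1148176080 - 17271*I*sqrt(2689)/2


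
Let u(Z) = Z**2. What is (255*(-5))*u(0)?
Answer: 0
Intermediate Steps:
(255*(-5))*u(0) = (255*(-5))*0**2 = -1275*0 = 0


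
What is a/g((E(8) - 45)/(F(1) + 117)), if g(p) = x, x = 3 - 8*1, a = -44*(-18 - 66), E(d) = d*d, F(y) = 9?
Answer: -3696/5 ≈ -739.20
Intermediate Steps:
E(d) = d²
a = 3696 (a = -44*(-84) = 3696)
x = -5 (x = 3 - 8 = -5)
g(p) = -5
a/g((E(8) - 45)/(F(1) + 117)) = 3696/(-5) = 3696*(-⅕) = -3696/5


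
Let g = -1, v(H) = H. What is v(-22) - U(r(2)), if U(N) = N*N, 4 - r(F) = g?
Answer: -47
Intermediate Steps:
r(F) = 5 (r(F) = 4 - 1*(-1) = 4 + 1 = 5)
U(N) = N**2
v(-22) - U(r(2)) = -22 - 1*5**2 = -22 - 1*25 = -22 - 25 = -47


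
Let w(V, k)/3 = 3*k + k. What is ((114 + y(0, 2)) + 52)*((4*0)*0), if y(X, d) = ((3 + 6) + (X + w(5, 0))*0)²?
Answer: 0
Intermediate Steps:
w(V, k) = 12*k (w(V, k) = 3*(3*k + k) = 3*(4*k) = 12*k)
y(X, d) = 81 (y(X, d) = ((3 + 6) + (X + 12*0)*0)² = (9 + (X + 0)*0)² = (9 + X*0)² = (9 + 0)² = 9² = 81)
((114 + y(0, 2)) + 52)*((4*0)*0) = ((114 + 81) + 52)*((4*0)*0) = (195 + 52)*(0*0) = 247*0 = 0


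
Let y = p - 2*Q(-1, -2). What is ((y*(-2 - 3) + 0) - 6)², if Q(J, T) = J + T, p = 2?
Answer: 2116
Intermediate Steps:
y = 8 (y = 2 - 2*(-1 - 2) = 2 - 2*(-3) = 2 + 6 = 8)
((y*(-2 - 3) + 0) - 6)² = ((8*(-2 - 3) + 0) - 6)² = ((8*(-5) + 0) - 6)² = ((-40 + 0) - 6)² = (-40 - 6)² = (-46)² = 2116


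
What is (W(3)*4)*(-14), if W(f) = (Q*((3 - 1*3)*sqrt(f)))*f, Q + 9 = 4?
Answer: 0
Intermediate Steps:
Q = -5 (Q = -9 + 4 = -5)
W(f) = 0 (W(f) = (-5*(3 - 1*3)*sqrt(f))*f = (-5*(3 - 3)*sqrt(f))*f = (-0*sqrt(f))*f = (-5*0)*f = 0*f = 0)
(W(3)*4)*(-14) = (0*4)*(-14) = 0*(-14) = 0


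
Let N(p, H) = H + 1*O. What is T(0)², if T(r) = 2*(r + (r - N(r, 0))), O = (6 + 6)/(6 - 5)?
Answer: 576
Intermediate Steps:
O = 12 (O = 12/1 = 12*1 = 12)
N(p, H) = 12 + H (N(p, H) = H + 1*12 = H + 12 = 12 + H)
T(r) = -24 + 4*r (T(r) = 2*(r + (r - (12 + 0))) = 2*(r + (r - 1*12)) = 2*(r + (r - 12)) = 2*(r + (-12 + r)) = 2*(-12 + 2*r) = -24 + 4*r)
T(0)² = (-24 + 4*0)² = (-24 + 0)² = (-24)² = 576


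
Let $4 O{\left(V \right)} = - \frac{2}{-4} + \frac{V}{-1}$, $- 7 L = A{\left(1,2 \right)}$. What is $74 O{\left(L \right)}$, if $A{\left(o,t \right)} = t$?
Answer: $\frac{407}{28} \approx 14.536$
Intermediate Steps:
$L = - \frac{2}{7}$ ($L = \left(- \frac{1}{7}\right) 2 = - \frac{2}{7} \approx -0.28571$)
$O{\left(V \right)} = \frac{1}{8} - \frac{V}{4}$ ($O{\left(V \right)} = \frac{- \frac{2}{-4} + \frac{V}{-1}}{4} = \frac{\left(-2\right) \left(- \frac{1}{4}\right) + V \left(-1\right)}{4} = \frac{\frac{1}{2} - V}{4} = \frac{1}{8} - \frac{V}{4}$)
$74 O{\left(L \right)} = 74 \left(\frac{1}{8} - - \frac{1}{14}\right) = 74 \left(\frac{1}{8} + \frac{1}{14}\right) = 74 \cdot \frac{11}{56} = \frac{407}{28}$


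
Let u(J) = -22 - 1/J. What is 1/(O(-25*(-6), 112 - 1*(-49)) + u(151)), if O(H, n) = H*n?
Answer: 151/3643327 ≈ 4.1446e-5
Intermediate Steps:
1/(O(-25*(-6), 112 - 1*(-49)) + u(151)) = 1/((-25*(-6))*(112 - 1*(-49)) + (-22 - 1/151)) = 1/(150*(112 + 49) + (-22 - 1*1/151)) = 1/(150*161 + (-22 - 1/151)) = 1/(24150 - 3323/151) = 1/(3643327/151) = 151/3643327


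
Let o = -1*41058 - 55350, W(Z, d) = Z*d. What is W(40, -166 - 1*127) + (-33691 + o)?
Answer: -141819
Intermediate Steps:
o = -96408 (o = -41058 - 55350 = -96408)
W(40, -166 - 1*127) + (-33691 + o) = 40*(-166 - 1*127) + (-33691 - 96408) = 40*(-166 - 127) - 130099 = 40*(-293) - 130099 = -11720 - 130099 = -141819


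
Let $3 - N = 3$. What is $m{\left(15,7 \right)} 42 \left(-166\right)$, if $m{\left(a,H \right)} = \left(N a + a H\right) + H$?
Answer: $-780864$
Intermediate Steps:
$N = 0$ ($N = 3 - 3 = 0$)
$m{\left(a,H \right)} = H + H a$ ($m{\left(a,H \right)} = \left(0 a + a H\right) + H = \left(0 + H a\right) + H = H a + H = H + H a$)
$m{\left(15,7 \right)} 42 \left(-166\right) = 7 \left(1 + 15\right) 42 \left(-166\right) = 7 \cdot 16 \cdot 42 \left(-166\right) = 112 \cdot 42 \left(-166\right) = 4704 \left(-166\right) = -780864$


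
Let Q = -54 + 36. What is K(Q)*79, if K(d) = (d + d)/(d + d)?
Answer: 79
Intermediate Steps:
Q = -18
K(d) = 1 (K(d) = (2*d)/((2*d)) = (2*d)*(1/(2*d)) = 1)
K(Q)*79 = 1*79 = 79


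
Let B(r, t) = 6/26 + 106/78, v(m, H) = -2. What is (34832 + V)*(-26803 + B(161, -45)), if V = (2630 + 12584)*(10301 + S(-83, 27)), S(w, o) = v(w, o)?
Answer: -163816354383590/39 ≈ -4.2004e+12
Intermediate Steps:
B(r, t) = 62/39 (B(r, t) = 6*(1/26) + 106*(1/78) = 3/13 + 53/39 = 62/39)
S(w, o) = -2
V = 156688986 (V = (2630 + 12584)*(10301 - 2) = 15214*10299 = 156688986)
(34832 + V)*(-26803 + B(161, -45)) = (34832 + 156688986)*(-26803 + 62/39) = 156723818*(-1045255/39) = -163816354383590/39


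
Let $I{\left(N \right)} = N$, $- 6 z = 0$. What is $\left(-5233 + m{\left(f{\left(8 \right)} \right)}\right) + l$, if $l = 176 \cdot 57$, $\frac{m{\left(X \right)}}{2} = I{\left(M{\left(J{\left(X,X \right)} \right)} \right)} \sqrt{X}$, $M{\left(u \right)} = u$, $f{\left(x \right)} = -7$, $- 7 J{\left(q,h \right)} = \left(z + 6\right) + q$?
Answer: $4799 + \frac{2 i \sqrt{7}}{7} \approx 4799.0 + 0.75593 i$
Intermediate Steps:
$z = 0$ ($z = \left(- \frac{1}{6}\right) 0 = 0$)
$J{\left(q,h \right)} = - \frac{6}{7} - \frac{q}{7}$ ($J{\left(q,h \right)} = - \frac{\left(0 + 6\right) + q}{7} = - \frac{6 + q}{7} = - \frac{6}{7} - \frac{q}{7}$)
$m{\left(X \right)} = 2 \sqrt{X} \left(- \frac{6}{7} - \frac{X}{7}\right)$ ($m{\left(X \right)} = 2 \left(- \frac{6}{7} - \frac{X}{7}\right) \sqrt{X} = 2 \sqrt{X} \left(- \frac{6}{7} - \frac{X}{7}\right)$)
$l = 10032$
$\left(-5233 + m{\left(f{\left(8 \right)} \right)}\right) + l = \left(-5233 + \frac{2 \sqrt{-7} \left(-6 - -7\right)}{7}\right) + 10032 = \left(-5233 + \frac{2 i \sqrt{7} \left(-6 + 7\right)}{7}\right) + 10032 = \left(-5233 + \frac{2}{7} i \sqrt{7} \cdot 1\right) + 10032 = \left(-5233 + \frac{2 i \sqrt{7}}{7}\right) + 10032 = 4799 + \frac{2 i \sqrt{7}}{7}$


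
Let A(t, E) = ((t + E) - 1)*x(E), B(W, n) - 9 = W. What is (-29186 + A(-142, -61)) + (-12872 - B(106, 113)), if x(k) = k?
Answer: -29729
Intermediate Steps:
B(W, n) = 9 + W
A(t, E) = E*(-1 + E + t) (A(t, E) = ((t + E) - 1)*E = ((E + t) - 1)*E = (-1 + E + t)*E = E*(-1 + E + t))
(-29186 + A(-142, -61)) + (-12872 - B(106, 113)) = (-29186 - 61*(-1 - 61 - 142)) + (-12872 - (9 + 106)) = (-29186 - 61*(-204)) + (-12872 - 1*115) = (-29186 + 12444) + (-12872 - 115) = -16742 - 12987 = -29729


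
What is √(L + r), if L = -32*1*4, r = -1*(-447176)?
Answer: 6*√12418 ≈ 668.62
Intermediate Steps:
r = 447176
L = -128 (L = -32*4 = -128)
√(L + r) = √(-128 + 447176) = √447048 = 6*√12418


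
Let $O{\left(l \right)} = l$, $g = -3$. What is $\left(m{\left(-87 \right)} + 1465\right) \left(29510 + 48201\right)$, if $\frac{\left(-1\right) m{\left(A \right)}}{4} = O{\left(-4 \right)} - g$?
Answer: $114157459$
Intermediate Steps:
$m{\left(A \right)} = 4$ ($m{\left(A \right)} = - 4 \left(-4 - -3\right) = - 4 \left(-4 + 3\right) = \left(-4\right) \left(-1\right) = 4$)
$\left(m{\left(-87 \right)} + 1465\right) \left(29510 + 48201\right) = \left(4 + 1465\right) \left(29510 + 48201\right) = 1469 \cdot 77711 = 114157459$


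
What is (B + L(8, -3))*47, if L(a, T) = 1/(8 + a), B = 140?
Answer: 105327/16 ≈ 6582.9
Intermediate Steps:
(B + L(8, -3))*47 = (140 + 1/(8 + 8))*47 = (140 + 1/16)*47 = (2241/16)*47 = 105327/16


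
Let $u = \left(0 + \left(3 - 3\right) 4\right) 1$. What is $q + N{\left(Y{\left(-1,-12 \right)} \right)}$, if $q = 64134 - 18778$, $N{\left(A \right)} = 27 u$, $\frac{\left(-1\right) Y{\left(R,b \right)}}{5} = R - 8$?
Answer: $45356$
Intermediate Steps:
$Y{\left(R,b \right)} = 40 - 5 R$ ($Y{\left(R,b \right)} = - 5 \left(R - 8\right) = - 5 \left(-8 + R\right) = 40 - 5 R$)
$u = 0$ ($u = \left(0 + 0 \cdot 4\right) 1 = \left(0 + 0\right) 1 = 0 \cdot 1 = 0$)
$N{\left(A \right)} = 0$ ($N{\left(A \right)} = 27 \cdot 0 = 0$)
$q = 45356$ ($q = 64134 - 18778 = 45356$)
$q + N{\left(Y{\left(-1,-12 \right)} \right)} = 45356 + 0 = 45356$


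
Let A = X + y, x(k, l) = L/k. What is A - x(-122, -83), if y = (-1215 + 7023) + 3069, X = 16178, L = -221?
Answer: 3056489/122 ≈ 25053.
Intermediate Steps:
y = 8877 (y = 5808 + 3069 = 8877)
x(k, l) = -221/k
A = 25055 (A = 16178 + 8877 = 25055)
A - x(-122, -83) = 25055 - (-221)/(-122) = 25055 - (-221)*(-1)/122 = 25055 - 1*221/122 = 25055 - 221/122 = 3056489/122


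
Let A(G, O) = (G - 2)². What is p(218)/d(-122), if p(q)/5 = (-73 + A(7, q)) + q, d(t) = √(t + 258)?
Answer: 25*√34/2 ≈ 72.887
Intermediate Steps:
d(t) = √(258 + t)
A(G, O) = (-2 + G)²
p(q) = -240 + 5*q (p(q) = 5*((-73 + (-2 + 7)²) + q) = 5*((-73 + 5²) + q) = 5*((-73 + 25) + q) = 5*(-48 + q) = -240 + 5*q)
p(218)/d(-122) = (-240 + 5*218)/(√(258 - 122)) = (-240 + 1090)/(√136) = 850/((2*√34)) = 850*(√34/68) = 25*√34/2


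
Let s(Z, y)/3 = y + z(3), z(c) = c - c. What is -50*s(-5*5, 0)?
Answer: 0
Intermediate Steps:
z(c) = 0
s(Z, y) = 3*y (s(Z, y) = 3*(y + 0) = 3*y)
-50*s(-5*5, 0) = -150*0 = -50*0 = 0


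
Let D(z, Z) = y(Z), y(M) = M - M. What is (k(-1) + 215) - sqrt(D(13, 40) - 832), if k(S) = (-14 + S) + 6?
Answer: 206 - 8*I*sqrt(13) ≈ 206.0 - 28.844*I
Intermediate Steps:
y(M) = 0
D(z, Z) = 0
k(S) = -8 + S
(k(-1) + 215) - sqrt(D(13, 40) - 832) = ((-8 - 1) + 215) - sqrt(0 - 832) = (-9 + 215) - sqrt(-832) = 206 - 8*I*sqrt(13)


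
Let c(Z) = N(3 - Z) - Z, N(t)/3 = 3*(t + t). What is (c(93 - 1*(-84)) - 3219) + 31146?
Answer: 24618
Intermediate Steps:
N(t) = 18*t (N(t) = 3*(3*(t + t)) = 3*(3*(2*t)) = 3*(6*t) = 18*t)
c(Z) = 54 - 19*Z (c(Z) = 18*(3 - Z) - Z = (54 - 18*Z) - Z = 54 - 19*Z)
(c(93 - 1*(-84)) - 3219) + 31146 = ((54 - 19*(93 - 1*(-84))) - 3219) + 31146 = ((54 - 19*(93 + 84)) - 3219) + 31146 = ((54 - 19*177) - 3219) + 31146 = ((54 - 3363) - 3219) + 31146 = (-3309 - 3219) + 31146 = -6528 + 31146 = 24618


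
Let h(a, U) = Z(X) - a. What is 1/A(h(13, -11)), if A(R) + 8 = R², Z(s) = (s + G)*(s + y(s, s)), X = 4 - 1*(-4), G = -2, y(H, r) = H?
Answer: 1/6881 ≈ 0.00014533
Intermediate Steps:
X = 8 (X = 4 + 4 = 8)
Z(s) = 2*s*(-2 + s) (Z(s) = (s - 2)*(s + s) = (-2 + s)*(2*s) = 2*s*(-2 + s))
h(a, U) = 96 - a (h(a, U) = 2*8*(-2 + 8) - a = 2*8*6 - a = 96 - a)
A(R) = -8 + R²
1/A(h(13, -11)) = 1/(-8 + (96 - 1*13)²) = 1/(-8 + (96 - 13)²) = 1/(-8 + 83²) = 1/(-8 + 6889) = 1/6881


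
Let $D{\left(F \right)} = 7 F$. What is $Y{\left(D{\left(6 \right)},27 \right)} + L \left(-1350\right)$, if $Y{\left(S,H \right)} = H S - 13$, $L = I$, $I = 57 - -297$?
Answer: $-476779$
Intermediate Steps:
$I = 354$ ($I = 57 + 297 = 354$)
$L = 354$
$Y{\left(S,H \right)} = -13 + H S$
$Y{\left(D{\left(6 \right)},27 \right)} + L \left(-1350\right) = \left(-13 + 27 \cdot 7 \cdot 6\right) + 354 \left(-1350\right) = \left(-13 + 27 \cdot 42\right) - 477900 = \left(-13 + 1134\right) - 477900 = 1121 - 477900 = -476779$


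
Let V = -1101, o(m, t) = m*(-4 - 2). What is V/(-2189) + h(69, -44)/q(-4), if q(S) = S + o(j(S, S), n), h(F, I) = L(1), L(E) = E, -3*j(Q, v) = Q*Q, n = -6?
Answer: 33017/61292 ≈ 0.53868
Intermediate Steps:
j(Q, v) = -Q²/3 (j(Q, v) = -Q*Q/3 = -Q²/3)
o(m, t) = -6*m (o(m, t) = m*(-6) = -6*m)
h(F, I) = 1
q(S) = S + 2*S² (q(S) = S - (-2)*S² = S + 2*S²)
V/(-2189) + h(69, -44)/q(-4) = -1101/(-2189) + 1/(-4*(1 + 2*(-4))) = -1101*(-1/2189) + 1/(-4*(1 - 8)) = 1101/2189 + 1/(-4*(-7)) = 1101/2189 + 1/28 = 33017/61292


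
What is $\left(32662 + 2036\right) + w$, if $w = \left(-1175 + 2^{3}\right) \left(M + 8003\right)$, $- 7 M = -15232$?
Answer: $-11844195$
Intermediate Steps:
$M = 2176$ ($M = \left(- \frac{1}{7}\right) \left(-15232\right) = 2176$)
$w = -11878893$ ($w = \left(-1175 + 2^{3}\right) \left(2176 + 8003\right) = \left(-1175 + 8\right) 10179 = \left(-1167\right) 10179 = -11878893$)
$\left(32662 + 2036\right) + w = \left(32662 + 2036\right) - 11878893 = 34698 - 11878893 = -11844195$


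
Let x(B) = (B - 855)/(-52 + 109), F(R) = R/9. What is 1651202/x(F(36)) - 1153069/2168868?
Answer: -204131614483871/1845706668 ≈ -1.1060e+5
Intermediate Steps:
F(R) = R/9 (F(R) = R*(⅑) = R/9)
x(B) = -15 + B/57 (x(B) = (-855 + B)/57 = (-855 + B)*(1/57) = -15 + B/57)
1651202/x(F(36)) - 1153069/2168868 = 1651202/(-15 + ((⅑)*36)/57) - 1153069/2168868 = 1651202/(-15 + (1/57)*4) - 1153069*1/2168868 = 1651202/(-15 + 4/57) - 1153069/2168868 = 1651202/(-851/57) - 1153069/2168868 = 1651202*(-57/851) - 1153069/2168868 = -94118514/851 - 1153069/2168868 = -204131614483871/1845706668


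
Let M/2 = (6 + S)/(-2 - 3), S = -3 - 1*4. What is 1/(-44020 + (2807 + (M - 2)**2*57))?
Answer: -25/1026677 ≈ -2.4350e-5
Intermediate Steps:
S = -7 (S = -3 - 4 = -7)
M = 2/5 (M = 2*((6 - 7)/(-2 - 3)) = 2*(-1/(-5)) = 2*(-1*(-1/5)) = 2*(1/5) = 2/5 ≈ 0.40000)
1/(-44020 + (2807 + (M - 2)**2*57)) = 1/(-44020 + (2807 + (2/5 - 2)**2*57)) = 1/(-44020 + (2807 + (-8/5)**2*57)) = 1/(-44020 + (2807 + (64/25)*57)) = 1/(-44020 + (2807 + 3648/25)) = 1/(-44020 + 73823/25) = 1/(-1026677/25) = -25/1026677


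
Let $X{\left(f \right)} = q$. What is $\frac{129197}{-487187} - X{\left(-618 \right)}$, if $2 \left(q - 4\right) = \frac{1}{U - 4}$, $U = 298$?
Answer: $- \frac{1222318847}{286465956} \approx -4.2669$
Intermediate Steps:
$q = \frac{2353}{588}$ ($q = 4 + \frac{1}{2 \left(298 - 4\right)} = 4 + \frac{1}{2 \cdot 294} = 4 + \frac{1}{2} \cdot \frac{1}{294} = 4 + \frac{1}{588} = \frac{2353}{588} \approx 4.0017$)
$X{\left(f \right)} = \frac{2353}{588}$
$\frac{129197}{-487187} - X{\left(-618 \right)} = \frac{129197}{-487187} - \frac{2353}{588} = 129197 \left(- \frac{1}{487187}\right) - \frac{2353}{588} = - \frac{129197}{487187} - \frac{2353}{588} = - \frac{1222318847}{286465956}$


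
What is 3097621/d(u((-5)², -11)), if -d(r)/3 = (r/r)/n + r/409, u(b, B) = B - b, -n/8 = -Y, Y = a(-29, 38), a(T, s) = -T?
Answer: 293927061448/23829 ≈ 1.2335e+7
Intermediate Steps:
Y = 29 (Y = -1*(-29) = 29)
n = 232 (n = -(-8)*29 = -8*(-29) = 232)
d(r) = -3/232 - 3*r/409 (d(r) = -3*((r/r)/232 + r/409) = -3*(1*(1/232) + r*(1/409)) = -3*(1/232 + r/409) = -3/232 - 3*r/409)
3097621/d(u((-5)², -11)) = 3097621/(-3/232 - 3*(-11 - 1*(-5)²)/409) = 3097621/(-3/232 - 3*(-11 - 1*25)/409) = 3097621/(-3/232 - 3*(-11 - 25)/409) = 3097621/(-3/232 - 3/409*(-36)) = 3097621/(-3/232 + 108/409) = 3097621/(23829/94888) = 3097621*(94888/23829) = 293927061448/23829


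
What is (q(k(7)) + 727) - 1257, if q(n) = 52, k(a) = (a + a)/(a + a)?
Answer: -478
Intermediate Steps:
k(a) = 1 (k(a) = (2*a)/((2*a)) = (2*a)*(1/(2*a)) = 1)
(q(k(7)) + 727) - 1257 = (52 + 727) - 1257 = 779 - 1257 = -478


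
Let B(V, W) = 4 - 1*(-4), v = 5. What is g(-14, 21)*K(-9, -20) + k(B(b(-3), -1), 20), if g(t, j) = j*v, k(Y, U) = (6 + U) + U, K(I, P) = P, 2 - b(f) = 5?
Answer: -2054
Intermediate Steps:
b(f) = -3 (b(f) = 2 - 1*5 = 2 - 5 = -3)
B(V, W) = 8 (B(V, W) = 4 + 4 = 8)
k(Y, U) = 6 + 2*U
g(t, j) = 5*j (g(t, j) = j*5 = 5*j)
g(-14, 21)*K(-9, -20) + k(B(b(-3), -1), 20) = (5*21)*(-20) + (6 + 2*20) = 105*(-20) + (6 + 40) = -2100 + 46 = -2054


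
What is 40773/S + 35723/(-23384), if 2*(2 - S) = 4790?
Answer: -1038920971/55957912 ≈ -18.566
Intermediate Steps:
S = -2393 (S = 2 - ½*4790 = 2 - 2395 = -2393)
40773/S + 35723/(-23384) = 40773/(-2393) + 35723/(-23384) = 40773*(-1/2393) + 35723*(-1/23384) = -40773/2393 - 35723/23384 = -1038920971/55957912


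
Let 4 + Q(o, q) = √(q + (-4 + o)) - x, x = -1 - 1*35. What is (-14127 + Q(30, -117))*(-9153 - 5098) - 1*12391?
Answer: 200855454 - 14251*I*√91 ≈ 2.0086e+8 - 1.3595e+5*I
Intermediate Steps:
x = -36 (x = -1 - 35 = -36)
Q(o, q) = 32 + √(-4 + o + q) (Q(o, q) = -4 + (√(q + (-4 + o)) - 1*(-36)) = -4 + (√(-4 + o + q) + 36) = -4 + (36 + √(-4 + o + q)) = 32 + √(-4 + o + q))
(-14127 + Q(30, -117))*(-9153 - 5098) - 1*12391 = (-14127 + (32 + √(-4 + 30 - 117)))*(-9153 - 5098) - 1*12391 = (-14127 + (32 + √(-91)))*(-14251) - 12391 = (-14127 + (32 + I*√91))*(-14251) - 12391 = (-14095 + I*√91)*(-14251) - 12391 = (200867845 - 14251*I*√91) - 12391 = 200855454 - 14251*I*√91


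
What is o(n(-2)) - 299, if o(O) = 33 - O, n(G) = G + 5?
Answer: -269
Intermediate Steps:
n(G) = 5 + G
o(n(-2)) - 299 = (33 - (5 - 2)) - 299 = (33 - 1*3) - 299 = (33 - 3) - 299 = 30 - 299 = -269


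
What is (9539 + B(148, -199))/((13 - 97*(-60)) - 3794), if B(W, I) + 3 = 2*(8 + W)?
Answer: 9848/2039 ≈ 4.8298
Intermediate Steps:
B(W, I) = 13 + 2*W (B(W, I) = -3 + 2*(8 + W) = -3 + (16 + 2*W) = 13 + 2*W)
(9539 + B(148, -199))/((13 - 97*(-60)) - 3794) = (9539 + (13 + 2*148))/((13 - 97*(-60)) - 3794) = (9539 + (13 + 296))/((13 + 5820) - 3794) = (9539 + 309)/(5833 - 3794) = 9848/2039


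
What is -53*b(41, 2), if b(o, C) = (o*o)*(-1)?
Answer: 89093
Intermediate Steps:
b(o, C) = -o² (b(o, C) = o²*(-1) = -o²)
-53*b(41, 2) = -(-53)*41² = -(-53)*1681 = -53*(-1681) = 89093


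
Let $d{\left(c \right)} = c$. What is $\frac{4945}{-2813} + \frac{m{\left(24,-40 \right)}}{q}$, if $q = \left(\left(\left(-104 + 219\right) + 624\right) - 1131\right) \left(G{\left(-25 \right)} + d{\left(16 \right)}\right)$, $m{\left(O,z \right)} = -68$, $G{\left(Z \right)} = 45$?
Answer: $- \frac{29513389}{16816114} \approx -1.7551$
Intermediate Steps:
$q = -23912$ ($q = \left(\left(\left(-104 + 219\right) + 624\right) - 1131\right) \left(45 + 16\right) = \left(\left(115 + 624\right) - 1131\right) 61 = \left(739 - 1131\right) 61 = \left(-392\right) 61 = -23912$)
$\frac{4945}{-2813} + \frac{m{\left(24,-40 \right)}}{q} = \frac{4945}{-2813} - \frac{68}{-23912} = 4945 \left(- \frac{1}{2813}\right) - - \frac{17}{5978} = - \frac{4945}{2813} + \frac{17}{5978} = - \frac{29513389}{16816114}$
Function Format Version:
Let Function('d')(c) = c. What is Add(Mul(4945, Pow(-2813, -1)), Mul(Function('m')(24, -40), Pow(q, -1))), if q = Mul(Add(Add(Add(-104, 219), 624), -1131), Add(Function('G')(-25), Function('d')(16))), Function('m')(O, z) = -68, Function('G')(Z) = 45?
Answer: Rational(-29513389, 16816114) ≈ -1.7551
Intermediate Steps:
q = -23912 (q = Mul(Add(Add(Add(-104, 219), 624), -1131), Add(45, 16)) = Mul(Add(Add(115, 624), -1131), 61) = Mul(Add(739, -1131), 61) = Mul(-392, 61) = -23912)
Add(Mul(4945, Pow(-2813, -1)), Mul(Function('m')(24, -40), Pow(q, -1))) = Add(Mul(4945, Pow(-2813, -1)), Mul(-68, Pow(-23912, -1))) = Add(Mul(4945, Rational(-1, 2813)), Mul(-68, Rational(-1, 23912))) = Add(Rational(-4945, 2813), Rational(17, 5978)) = Rational(-29513389, 16816114)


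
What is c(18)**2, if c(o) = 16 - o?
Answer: 4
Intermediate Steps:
c(18)**2 = (16 - 1*18)**2 = (16 - 18)**2 = (-2)**2 = 4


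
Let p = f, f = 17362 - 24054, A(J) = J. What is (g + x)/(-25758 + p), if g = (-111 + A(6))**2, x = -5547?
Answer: -249/1475 ≈ -0.16881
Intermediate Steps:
f = -6692
p = -6692
g = 11025 (g = (-111 + 6)**2 = (-105)**2 = 11025)
(g + x)/(-25758 + p) = (11025 - 5547)/(-25758 - 6692) = 5478/(-32450) = 5478*(-1/32450) = -249/1475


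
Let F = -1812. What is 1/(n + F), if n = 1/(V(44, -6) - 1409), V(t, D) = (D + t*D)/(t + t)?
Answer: -62131/112581416 ≈ -0.00055188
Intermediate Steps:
V(t, D) = (D + D*t)/(2*t) (V(t, D) = (D + D*t)/((2*t)) = (D + D*t)*(1/(2*t)) = (D + D*t)/(2*t))
n = -44/62131 (n = 1/((½)*(-6)*(1 + 44)/44 - 1409) = 1/((½)*(-6)*(1/44)*45 - 1409) = 1/(-135/44 - 1409) = 1/(-62131/44) = -44/62131 ≈ -0.00070818)
1/(n + F) = 1/(-44/62131 - 1812) = 1/(-112581416/62131) = -62131/112581416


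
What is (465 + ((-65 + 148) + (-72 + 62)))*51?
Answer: 27438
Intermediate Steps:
(465 + ((-65 + 148) + (-72 + 62)))*51 = (465 + (83 - 10))*51 = (465 + 73)*51 = 538*51 = 27438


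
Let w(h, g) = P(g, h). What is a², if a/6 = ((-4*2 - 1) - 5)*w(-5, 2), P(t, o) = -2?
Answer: 28224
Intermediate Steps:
w(h, g) = -2
a = 168 (a = 6*(((-4*2 - 1) - 5)*(-2)) = 6*(((-8 - 1) - 5)*(-2)) = 6*((-9 - 5)*(-2)) = 6*(-14*(-2)) = 6*28 = 168)
a² = 168² = 28224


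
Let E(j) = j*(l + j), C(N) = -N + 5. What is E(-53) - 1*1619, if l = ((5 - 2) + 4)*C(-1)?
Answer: -1036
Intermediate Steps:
C(N) = 5 - N
l = 42 (l = ((5 - 2) + 4)*(5 - 1*(-1)) = (3 + 4)*(5 + 1) = 7*6 = 42)
E(j) = j*(42 + j)
E(-53) - 1*1619 = -53*(42 - 53) - 1*1619 = -53*(-11) - 1619 = 583 - 1619 = -1036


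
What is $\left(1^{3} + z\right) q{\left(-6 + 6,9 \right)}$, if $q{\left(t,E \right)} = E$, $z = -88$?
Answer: $-783$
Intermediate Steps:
$\left(1^{3} + z\right) q{\left(-6 + 6,9 \right)} = \left(1^{3} - 88\right) 9 = \left(1 - 88\right) 9 = \left(-87\right) 9 = -783$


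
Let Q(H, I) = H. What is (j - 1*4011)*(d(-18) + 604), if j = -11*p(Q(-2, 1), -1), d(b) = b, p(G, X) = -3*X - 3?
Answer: -2350446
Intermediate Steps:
p(G, X) = -3 - 3*X
j = 0 (j = -11*(-3 - 3*(-1)) = -11*(-3 + 3) = -11*0 = 0)
(j - 1*4011)*(d(-18) + 604) = (0 - 1*4011)*(-18 + 604) = (0 - 4011)*586 = -4011*586 = -2350446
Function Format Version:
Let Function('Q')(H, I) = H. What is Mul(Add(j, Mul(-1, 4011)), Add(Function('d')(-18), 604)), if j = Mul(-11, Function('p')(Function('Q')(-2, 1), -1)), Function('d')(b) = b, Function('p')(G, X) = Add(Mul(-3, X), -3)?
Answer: -2350446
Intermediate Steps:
Function('p')(G, X) = Add(-3, Mul(-3, X))
j = 0 (j = Mul(-11, Add(-3, Mul(-3, -1))) = Mul(-11, Add(-3, 3)) = Mul(-11, 0) = 0)
Mul(Add(j, Mul(-1, 4011)), Add(Function('d')(-18), 604)) = Mul(Add(0, Mul(-1, 4011)), Add(-18, 604)) = Mul(Add(0, -4011), 586) = Mul(-4011, 586) = -2350446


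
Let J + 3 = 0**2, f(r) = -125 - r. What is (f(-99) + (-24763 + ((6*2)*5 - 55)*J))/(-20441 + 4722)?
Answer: 24804/15719 ≈ 1.5780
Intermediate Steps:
J = -3 (J = -3 + 0**2 = -3 + 0 = -3)
(f(-99) + (-24763 + ((6*2)*5 - 55)*J))/(-20441 + 4722) = ((-125 - 1*(-99)) + (-24763 + ((6*2)*5 - 55)*(-3)))/(-20441 + 4722) = ((-125 + 99) + (-24763 + (12*5 - 55)*(-3)))/(-15719) = (-26 + (-24763 + (60 - 55)*(-3)))*(-1/15719) = (-26 + (-24763 + 5*(-3)))*(-1/15719) = (-26 + (-24763 - 15))*(-1/15719) = (-26 - 24778)*(-1/15719) = -24804*(-1/15719) = 24804/15719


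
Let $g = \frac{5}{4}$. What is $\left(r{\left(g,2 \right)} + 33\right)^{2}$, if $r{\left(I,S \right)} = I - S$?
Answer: $\frac{16641}{16} \approx 1040.1$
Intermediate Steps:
$g = \frac{5}{4}$ ($g = 5 \cdot \frac{1}{4} = \frac{5}{4} \approx 1.25$)
$\left(r{\left(g,2 \right)} + 33\right)^{2} = \left(\left(\frac{5}{4} - 2\right) + 33\right)^{2} = \left(- \frac{3}{4} + 33\right)^{2} = \left(\frac{129}{4}\right)^{2} = \frac{16641}{16}$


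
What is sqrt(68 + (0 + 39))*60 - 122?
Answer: -122 + 60*sqrt(107) ≈ 498.65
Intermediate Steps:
sqrt(68 + (0 + 39))*60 - 122 = sqrt(68 + 39)*60 - 122 = sqrt(107)*60 - 122 = 60*sqrt(107) - 122 = -122 + 60*sqrt(107)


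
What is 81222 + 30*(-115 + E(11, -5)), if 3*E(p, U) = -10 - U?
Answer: 77722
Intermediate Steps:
E(p, U) = -10/3 - U/3 (E(p, U) = (-10 - U)/3 = -10/3 - U/3)
81222 + 30*(-115 + E(11, -5)) = 81222 + 30*(-115 + (-10/3 - ⅓*(-5))) = 81222 + 30*(-115 + (-10/3 + 5/3)) = 81222 + 30*(-115 - 5/3) = 81222 + 30*(-350/3) = 81222 - 3500 = 77722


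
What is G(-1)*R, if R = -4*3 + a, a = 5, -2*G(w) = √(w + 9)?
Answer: 7*√2 ≈ 9.8995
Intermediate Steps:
G(w) = -√(9 + w)/2 (G(w) = -√(w + 9)/2 = -√(9 + w)/2)
R = -7 (R = -4*3 + 5 = -12 + 5 = -7)
G(-1)*R = -√(9 - 1)/2*(-7) = -√2*(-7) = 7*√2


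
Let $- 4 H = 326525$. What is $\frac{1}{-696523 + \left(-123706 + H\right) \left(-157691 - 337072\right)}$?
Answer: $\frac{4}{406370309195} \approx 9.8432 \cdot 10^{-12}$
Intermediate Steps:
$H = - \frac{326525}{4}$ ($H = \left(- \frac{1}{4}\right) 326525 = - \frac{326525}{4} \approx -81631.0$)
$\frac{1}{-696523 + \left(-123706 + H\right) \left(-157691 - 337072\right)} = \frac{1}{-696523 + \left(-123706 - \frac{326525}{4}\right) \left(-157691 - 337072\right)} = \frac{1}{-696523 - - \frac{406373095287}{4}} = \frac{1}{-696523 + \frac{406373095287}{4}} = \frac{1}{\frac{406370309195}{4}} = \frac{4}{406370309195}$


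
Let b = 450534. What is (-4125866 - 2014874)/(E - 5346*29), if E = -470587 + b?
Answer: 6140740/175087 ≈ 35.073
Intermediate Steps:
E = -20053 (E = -470587 + 450534 = -20053)
(-4125866 - 2014874)/(E - 5346*29) = (-4125866 - 2014874)/(-20053 - 5346*29) = -6140740/(-20053 - 155034) = -6140740/(-175087) = -6140740*(-1/175087) = 6140740/175087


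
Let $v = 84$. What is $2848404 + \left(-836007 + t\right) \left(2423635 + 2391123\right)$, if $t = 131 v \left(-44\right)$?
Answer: $-6356358812310$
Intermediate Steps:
$t = -484176$ ($t = 131 \cdot 84 \left(-44\right) = 11004 \left(-44\right) = -484176$)
$2848404 + \left(-836007 + t\right) \left(2423635 + 2391123\right) = 2848404 + \left(-836007 - 484176\right) \left(2423635 + 2391123\right) = 2848404 - 6356361660714 = -6356358812310$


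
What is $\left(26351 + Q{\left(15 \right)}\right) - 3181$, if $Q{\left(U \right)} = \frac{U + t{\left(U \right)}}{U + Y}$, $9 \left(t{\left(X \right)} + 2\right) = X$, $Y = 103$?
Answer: $\frac{4101112}{177} \approx 23170.0$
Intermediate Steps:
$t{\left(X \right)} = -2 + \frac{X}{9}$
$Q{\left(U \right)} = \frac{-2 + \frac{10 U}{9}}{103 + U}$ ($Q{\left(U \right)} = \frac{U + \left(-2 + \frac{U}{9}\right)}{U + 103} = \frac{-2 + \frac{10 U}{9}}{103 + U}$)
$\left(26351 + Q{\left(15 \right)}\right) - 3181 = \left(26351 + \frac{2 \left(-9 + 5 \cdot 15\right)}{9 \left(103 + 15\right)}\right) - 3181 = \left(26351 + \frac{2 \left(-9 + 75\right)}{9 \cdot 118}\right) - 3181 = \left(26351 + \frac{2}{9} \cdot \frac{1}{118} \cdot 66\right) - 3181 = \left(26351 + \frac{22}{177}\right) - 3181 = \frac{4664149}{177} - 3181 = \frac{4101112}{177}$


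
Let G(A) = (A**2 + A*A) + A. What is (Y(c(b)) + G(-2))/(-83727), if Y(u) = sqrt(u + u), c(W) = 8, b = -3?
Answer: -10/83727 ≈ -0.00011944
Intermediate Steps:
Y(u) = sqrt(2)*sqrt(u) (Y(u) = sqrt(2*u) = sqrt(2)*sqrt(u))
G(A) = A + 2*A**2 (G(A) = (A**2 + A**2) + A = 2*A**2 + A = A + 2*A**2)
(Y(c(b)) + G(-2))/(-83727) = (sqrt(2)*sqrt(8) - 2*(1 + 2*(-2)))/(-83727) = (sqrt(2)*(2*sqrt(2)) - 2*(1 - 4))*(-1/83727) = (4 - 2*(-3))*(-1/83727) = (4 + 6)*(-1/83727) = 10*(-1/83727) = -10/83727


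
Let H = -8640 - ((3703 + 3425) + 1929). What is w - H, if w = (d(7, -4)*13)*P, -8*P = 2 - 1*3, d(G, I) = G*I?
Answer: 35303/2 ≈ 17652.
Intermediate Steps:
P = 1/8 (P = -(2 - 1*3)/8 = -(2 - 3)/8 = -1/8*(-1) = 1/8 ≈ 0.12500)
w = -91/2 (w = ((7*(-4))*13)*(1/8) = -28*13*(1/8) = -364*1/8 = -91/2 ≈ -45.500)
H = -17697 (H = -8640 - (7128 + 1929) = -8640 - 1*9057 = -8640 - 9057 = -17697)
w - H = -91/2 - 1*(-17697) = -91/2 + 17697 = 35303/2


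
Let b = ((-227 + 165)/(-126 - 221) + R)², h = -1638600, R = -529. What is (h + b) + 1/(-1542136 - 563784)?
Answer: -344590784894782489/253571721280 ≈ -1.3589e+6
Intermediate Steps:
b = 33672617001/120409 (b = ((-227 + 165)/(-126 - 221) - 529)² = (-62/(-347) - 529)² = (-62*(-1/347) - 529)² = (62/347 - 529)² = (-183501/347)² = 33672617001/120409 ≈ 2.7965e+5)
(h + b) + 1/(-1542136 - 563784) = (-1638600 + 33672617001/120409) + 1/(-1542136 - 563784) = -163629570399/120409 + 1/(-2105920) = -163629570399/120409 - 1/2105920 = -344590784894782489/253571721280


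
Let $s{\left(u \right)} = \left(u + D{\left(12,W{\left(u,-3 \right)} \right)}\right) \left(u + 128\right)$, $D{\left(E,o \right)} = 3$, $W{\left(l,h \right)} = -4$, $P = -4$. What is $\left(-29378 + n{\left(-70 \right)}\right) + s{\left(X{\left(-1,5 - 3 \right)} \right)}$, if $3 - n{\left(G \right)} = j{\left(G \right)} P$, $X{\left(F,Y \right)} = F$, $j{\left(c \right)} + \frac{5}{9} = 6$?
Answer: $- \frac{261893}{9} \approx -29099.0$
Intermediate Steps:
$j{\left(c \right)} = \frac{49}{9}$ ($j{\left(c \right)} = - \frac{5}{9} + 6 = \frac{49}{9}$)
$s{\left(u \right)} = \left(3 + u\right) \left(128 + u\right)$ ($s{\left(u \right)} = \left(u + 3\right) \left(u + 128\right) = \left(3 + u\right) \left(128 + u\right)$)
$n{\left(G \right)} = \frac{223}{9}$ ($n{\left(G \right)} = 3 - \frac{49}{9} \left(-4\right) = 3 - - \frac{196}{9} = 3 + \frac{196}{9} = \frac{223}{9}$)
$\left(-29378 + n{\left(-70 \right)}\right) + s{\left(X{\left(-1,5 - 3 \right)} \right)} = \left(-29378 + \frac{223}{9}\right) + \left(384 + \left(-1\right)^{2} + 131 \left(-1\right)\right) = - \frac{264179}{9} + \left(384 + 1 - 131\right) = - \frac{264179}{9} + 254 = - \frac{261893}{9}$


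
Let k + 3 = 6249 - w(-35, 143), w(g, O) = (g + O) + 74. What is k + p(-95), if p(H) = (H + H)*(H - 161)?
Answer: 54704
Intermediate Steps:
p(H) = 2*H*(-161 + H) (p(H) = (2*H)*(-161 + H) = 2*H*(-161 + H))
w(g, O) = 74 + O + g (w(g, O) = (O + g) + 74 = 74 + O + g)
k = 6064 (k = -3 + (6249 - (74 + 143 - 35)) = -3 + (6249 - 1*182) = -3 + (6249 - 182) = -3 + 6067 = 6064)
k + p(-95) = 6064 + 2*(-95)*(-161 - 95) = 6064 + 2*(-95)*(-256) = 6064 + 48640 = 54704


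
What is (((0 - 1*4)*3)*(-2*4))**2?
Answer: 9216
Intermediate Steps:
(((0 - 1*4)*3)*(-2*4))**2 = (((0 - 4)*3)*(-8))**2 = (-4*3*(-8))**2 = (-12*(-8))**2 = 96**2 = 9216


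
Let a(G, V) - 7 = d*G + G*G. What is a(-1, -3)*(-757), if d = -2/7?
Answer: -43906/7 ≈ -6272.3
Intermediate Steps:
d = -2/7 (d = -2*1/7 = -2/7 ≈ -0.28571)
a(G, V) = 7 + G**2 - 2*G/7 (a(G, V) = 7 + (-2*G/7 + G*G) = 7 + (-2*G/7 + G**2) = 7 + (G**2 - 2*G/7) = 7 + G**2 - 2*G/7)
a(-1, -3)*(-757) = (7 + (-1)**2 - 2/7*(-1))*(-757) = (7 + 1 + 2/7)*(-757) = (58/7)*(-757) = -43906/7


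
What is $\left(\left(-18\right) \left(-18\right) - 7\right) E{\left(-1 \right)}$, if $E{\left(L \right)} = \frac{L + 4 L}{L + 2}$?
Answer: $-1585$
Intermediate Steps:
$E{\left(L \right)} = \frac{5 L}{2 + L}$
$\left(\left(-18\right) \left(-18\right) - 7\right) E{\left(-1 \right)} = \left(\left(-18\right) \left(-18\right) - 7\right) 5 \left(-1\right) \frac{1}{2 - 1} = \left(324 - 7\right) 5 \left(-1\right) 1^{-1} = 317 \cdot 5 \left(-1\right) 1 = 317 \left(-5\right) = -1585$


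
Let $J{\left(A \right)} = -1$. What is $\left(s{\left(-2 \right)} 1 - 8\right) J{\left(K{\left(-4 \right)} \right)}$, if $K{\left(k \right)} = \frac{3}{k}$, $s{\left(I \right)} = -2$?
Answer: $10$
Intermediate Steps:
$\left(s{\left(-2 \right)} 1 - 8\right) J{\left(K{\left(-4 \right)} \right)} = \left(\left(-2\right) 1 - 8\right) \left(-1\right) = \left(-2 - 8\right) \left(-1\right) = \left(-10\right) \left(-1\right) = 10$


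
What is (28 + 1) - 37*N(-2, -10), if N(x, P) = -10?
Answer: 399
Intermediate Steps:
(28 + 1) - 37*N(-2, -10) = (28 + 1) - 37*(-10) = 29 + 370 = 399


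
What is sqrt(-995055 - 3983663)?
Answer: I*sqrt(4978718) ≈ 2231.3*I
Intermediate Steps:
sqrt(-995055 - 3983663) = sqrt(-4978718) = I*sqrt(4978718)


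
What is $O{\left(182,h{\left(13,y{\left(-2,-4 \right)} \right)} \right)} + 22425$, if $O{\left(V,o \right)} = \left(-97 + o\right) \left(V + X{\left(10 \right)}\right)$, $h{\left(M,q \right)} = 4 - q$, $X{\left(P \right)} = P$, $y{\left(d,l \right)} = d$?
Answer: $4953$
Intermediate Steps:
$O{\left(V,o \right)} = \left(-97 + o\right) \left(10 + V\right)$ ($O{\left(V,o \right)} = \left(-97 + o\right) \left(V + 10\right) = \left(-97 + o\right) \left(10 + V\right)$)
$O{\left(182,h{\left(13,y{\left(-2,-4 \right)} \right)} \right)} + 22425 = \left(-970 - 17654 + 10 \left(4 - -2\right) + 182 \left(4 - -2\right)\right) + 22425 = \left(-970 - 17654 + 10 \left(4 + 2\right) + 182 \left(4 + 2\right)\right) + 22425 = \left(-970 - 17654 + 10 \cdot 6 + 182 \cdot 6\right) + 22425 = \left(-970 - 17654 + 60 + 1092\right) + 22425 = -17472 + 22425 = 4953$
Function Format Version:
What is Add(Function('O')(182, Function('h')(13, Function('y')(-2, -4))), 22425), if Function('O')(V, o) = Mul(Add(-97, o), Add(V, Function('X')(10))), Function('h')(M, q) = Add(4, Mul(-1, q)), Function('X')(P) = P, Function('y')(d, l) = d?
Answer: 4953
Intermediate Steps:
Function('O')(V, o) = Mul(Add(-97, o), Add(10, V)) (Function('O')(V, o) = Mul(Add(-97, o), Add(V, 10)) = Mul(Add(-97, o), Add(10, V)))
Add(Function('O')(182, Function('h')(13, Function('y')(-2, -4))), 22425) = Add(Add(-970, Mul(-97, 182), Mul(10, Add(4, Mul(-1, -2))), Mul(182, Add(4, Mul(-1, -2)))), 22425) = Add(Add(-970, -17654, Mul(10, Add(4, 2)), Mul(182, Add(4, 2))), 22425) = Add(Add(-970, -17654, Mul(10, 6), Mul(182, 6)), 22425) = Add(Add(-970, -17654, 60, 1092), 22425) = Add(-17472, 22425) = 4953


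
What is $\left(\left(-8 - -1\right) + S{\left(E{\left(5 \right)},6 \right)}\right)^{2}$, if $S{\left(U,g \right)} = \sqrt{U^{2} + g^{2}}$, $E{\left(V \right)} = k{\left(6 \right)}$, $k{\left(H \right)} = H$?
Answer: $121 - 84 \sqrt{2} \approx 2.2061$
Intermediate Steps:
$E{\left(V \right)} = 6$
$\left(\left(-8 - -1\right) + S{\left(E{\left(5 \right)},6 \right)}\right)^{2} = \left(\left(-8 - -1\right) + \sqrt{6^{2} + 6^{2}}\right)^{2} = \left(\left(-8 + 1\right) + \sqrt{36 + 36}\right)^{2} = \left(-7 + \sqrt{72}\right)^{2} = \left(-7 + 6 \sqrt{2}\right)^{2}$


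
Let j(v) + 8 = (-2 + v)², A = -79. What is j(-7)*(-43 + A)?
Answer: -8906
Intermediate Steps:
j(v) = -8 + (-2 + v)²
j(-7)*(-43 + A) = (-8 + (-2 - 7)²)*(-43 - 79) = (-8 + (-9)²)*(-122) = (-8 + 81)*(-122) = 73*(-122) = -8906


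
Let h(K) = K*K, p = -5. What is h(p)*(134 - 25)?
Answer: 2725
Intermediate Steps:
h(K) = K**2
h(p)*(134 - 25) = (-5)**2*(134 - 25) = 25*109 = 2725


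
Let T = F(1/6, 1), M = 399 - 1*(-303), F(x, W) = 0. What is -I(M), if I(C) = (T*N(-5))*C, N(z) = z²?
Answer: 0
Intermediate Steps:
M = 702 (M = 399 + 303 = 702)
T = 0
I(C) = 0 (I(C) = (0*(-5)²)*C = (0*25)*C = 0*C = 0)
-I(M) = -1*0 = 0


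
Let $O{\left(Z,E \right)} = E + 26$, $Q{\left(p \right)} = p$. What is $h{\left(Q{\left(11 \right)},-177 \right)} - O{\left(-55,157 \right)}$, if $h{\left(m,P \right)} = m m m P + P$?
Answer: $-235947$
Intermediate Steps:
$h{\left(m,P \right)} = P + P m^{3}$ ($h{\left(m,P \right)} = m^{2} m P + P = m^{3} P + P = P m^{3} + P = P + P m^{3}$)
$O{\left(Z,E \right)} = 26 + E$
$h{\left(Q{\left(11 \right)},-177 \right)} - O{\left(-55,157 \right)} = - 177 \left(1 + 11^{3}\right) - \left(26 + 157\right) = - 177 \left(1 + 1331\right) - 183 = \left(-177\right) 1332 - 183 = -235764 - 183 = -235947$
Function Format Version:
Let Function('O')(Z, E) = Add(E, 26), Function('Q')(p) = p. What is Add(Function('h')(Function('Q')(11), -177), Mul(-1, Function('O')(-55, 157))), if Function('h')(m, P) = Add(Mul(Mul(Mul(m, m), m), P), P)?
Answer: -235947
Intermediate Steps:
Function('h')(m, P) = Add(P, Mul(P, Pow(m, 3))) (Function('h')(m, P) = Add(Mul(Mul(Pow(m, 2), m), P), P) = Add(Mul(Pow(m, 3), P), P) = Add(Mul(P, Pow(m, 3)), P) = Add(P, Mul(P, Pow(m, 3))))
Function('O')(Z, E) = Add(26, E)
Add(Function('h')(Function('Q')(11), -177), Mul(-1, Function('O')(-55, 157))) = Add(Mul(-177, Add(1, Pow(11, 3))), Mul(-1, Add(26, 157))) = Add(Mul(-177, Add(1, 1331)), Mul(-1, 183)) = Add(Mul(-177, 1332), -183) = Add(-235764, -183) = -235947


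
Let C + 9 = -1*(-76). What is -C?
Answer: -67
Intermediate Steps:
C = 67 (C = -9 - 1*(-76) = -9 + 76 = 67)
-C = -1*67 = -67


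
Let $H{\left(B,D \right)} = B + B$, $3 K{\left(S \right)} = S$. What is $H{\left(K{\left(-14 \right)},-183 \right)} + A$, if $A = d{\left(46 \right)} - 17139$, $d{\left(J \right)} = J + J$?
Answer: $- \frac{51169}{3} \approx -17056.0$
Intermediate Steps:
$K{\left(S \right)} = \frac{S}{3}$
$d{\left(J \right)} = 2 J$
$A = -17047$ ($A = 2 \cdot 46 - 17139 = 92 - 17139 = -17047$)
$H{\left(B,D \right)} = 2 B$
$H{\left(K{\left(-14 \right)},-183 \right)} + A = 2 \cdot \frac{1}{3} \left(-14\right) - 17047 = 2 \left(- \frac{14}{3}\right) - 17047 = - \frac{28}{3} - 17047 = - \frac{51169}{3}$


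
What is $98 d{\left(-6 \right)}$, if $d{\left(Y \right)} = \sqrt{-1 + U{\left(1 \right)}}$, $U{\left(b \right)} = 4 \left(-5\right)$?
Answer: $98 i \sqrt{21} \approx 449.09 i$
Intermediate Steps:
$U{\left(b \right)} = -20$
$d{\left(Y \right)} = i \sqrt{21}$ ($d{\left(Y \right)} = \sqrt{-1 - 20} = \sqrt{-21} = i \sqrt{21}$)
$98 d{\left(-6 \right)} = 98 i \sqrt{21}$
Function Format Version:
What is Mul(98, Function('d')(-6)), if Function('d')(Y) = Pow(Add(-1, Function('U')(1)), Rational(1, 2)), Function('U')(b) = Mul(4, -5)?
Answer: Mul(98, I, Pow(21, Rational(1, 2))) ≈ Mul(449.09, I)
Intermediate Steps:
Function('U')(b) = -20
Function('d')(Y) = Mul(I, Pow(21, Rational(1, 2))) (Function('d')(Y) = Pow(Add(-1, -20), Rational(1, 2)) = Pow(-21, Rational(1, 2)) = Mul(I, Pow(21, Rational(1, 2))))
Mul(98, Function('d')(-6)) = Mul(98, Mul(I, Pow(21, Rational(1, 2)))) = Mul(98, I, Pow(21, Rational(1, 2)))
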